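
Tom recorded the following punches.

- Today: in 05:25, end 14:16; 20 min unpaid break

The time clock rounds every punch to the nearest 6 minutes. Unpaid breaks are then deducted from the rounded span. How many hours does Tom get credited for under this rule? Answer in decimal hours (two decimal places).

Today: in 05:25→05:24, out 14:16→14:18; 8 h 54 min − 20 min = 8 h 34 min

8.57 hours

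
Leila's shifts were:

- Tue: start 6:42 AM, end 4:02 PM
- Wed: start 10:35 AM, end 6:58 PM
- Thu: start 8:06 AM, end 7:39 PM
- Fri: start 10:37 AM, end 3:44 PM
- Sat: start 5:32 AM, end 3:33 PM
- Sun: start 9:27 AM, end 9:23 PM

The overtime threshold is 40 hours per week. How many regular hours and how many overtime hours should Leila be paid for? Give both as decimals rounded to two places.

Regular 40.00 hours, overtime 16.33 hours

Tue: 6:42 AM–4:02 PM = 9 h 20 min
Wed: 10:35 AM–6:58 PM = 8 h 23 min
Thu: 8:06 AM–7:39 PM = 11 h 33 min
Fri: 10:37 AM–3:44 PM = 5 h 7 min
Sat: 5:32 AM–3:33 PM = 10 h 1 min
Sun: 9:27 AM–9:23 PM = 11 h 56 min
Total worked: 56 h 20 min = 56.33 h.
Threshold 40 h → overtime 16 h 20 min, regular 40 h 0 min.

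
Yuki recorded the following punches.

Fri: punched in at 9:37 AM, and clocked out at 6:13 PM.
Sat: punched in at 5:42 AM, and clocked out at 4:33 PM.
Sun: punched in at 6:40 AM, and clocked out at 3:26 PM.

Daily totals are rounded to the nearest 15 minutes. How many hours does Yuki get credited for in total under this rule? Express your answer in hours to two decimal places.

28.00 hours

Fri: 9:37 AM–6:13 PM = 8 h 36 min → rounds to 8 h 30 min
Sat: 5:42 AM–4:33 PM = 10 h 51 min → rounds to 10 h 45 min
Sun: 6:40 AM–3:26 PM = 8 h 46 min → rounds to 8 h 45 min
Total credited: 28 h 0 min.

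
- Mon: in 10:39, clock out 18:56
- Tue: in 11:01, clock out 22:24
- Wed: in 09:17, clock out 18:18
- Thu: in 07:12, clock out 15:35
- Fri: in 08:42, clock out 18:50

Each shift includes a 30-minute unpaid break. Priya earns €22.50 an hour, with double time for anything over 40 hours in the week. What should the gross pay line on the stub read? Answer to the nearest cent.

Mon: 10:39–18:56 = 8 h 17 min; less 30 min break → 7 h 47 min
Tue: 11:01–22:24 = 11 h 23 min; less 30 min break → 10 h 53 min
Wed: 09:17–18:18 = 9 h 1 min; less 30 min break → 8 h 31 min
Thu: 07:12–15:35 = 8 h 23 min; less 30 min break → 7 h 53 min
Fri: 08:42–18:50 = 10 h 8 min; less 30 min break → 9 h 38 min
Total worked: 44 h 42 min = 2682 min.
Regular 40 h 0 min = 2400 min at €22.50/h; overtime 4 h 42 min = 282 min at €45.00/h.
Pay = (2400 × €22.50 + 282 × €45.00) ÷ 60 = €1111.50.

€1111.50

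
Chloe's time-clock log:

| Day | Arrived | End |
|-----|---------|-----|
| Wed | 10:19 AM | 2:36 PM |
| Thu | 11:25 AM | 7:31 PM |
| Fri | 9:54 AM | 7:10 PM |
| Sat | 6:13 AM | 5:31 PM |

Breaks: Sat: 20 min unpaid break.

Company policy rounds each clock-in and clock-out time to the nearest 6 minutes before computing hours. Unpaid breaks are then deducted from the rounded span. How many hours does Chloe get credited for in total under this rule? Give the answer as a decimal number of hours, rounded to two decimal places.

Wed: in 10:19 AM→10:18 AM, out 2:36 PM→2:36 PM; 4 h 18 min
Thu: in 11:25 AM→11:24 AM, out 7:31 PM→7:30 PM; 8 h 6 min
Fri: in 9:54 AM→9:54 AM, out 7:10 PM→7:12 PM; 9 h 18 min
Sat: in 6:13 AM→6:12 AM, out 5:31 PM→5:30 PM; 11 h 18 min − 20 min = 10 h 58 min
Total credited: 32 h 40 min.

32.67 hours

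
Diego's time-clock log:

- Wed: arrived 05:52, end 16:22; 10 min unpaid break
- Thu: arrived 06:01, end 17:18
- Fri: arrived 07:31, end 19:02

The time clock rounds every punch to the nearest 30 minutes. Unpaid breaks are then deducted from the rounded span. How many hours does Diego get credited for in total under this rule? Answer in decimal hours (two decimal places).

Wed: in 05:52→06:00, out 16:22→16:30; 10 h 30 min − 10 min = 10 h 20 min
Thu: in 06:01→06:00, out 17:18→17:30; 11 h 30 min
Fri: in 07:31→07:30, out 19:02→19:00; 11 h 30 min
Total credited: 33 h 20 min.

33.33 hours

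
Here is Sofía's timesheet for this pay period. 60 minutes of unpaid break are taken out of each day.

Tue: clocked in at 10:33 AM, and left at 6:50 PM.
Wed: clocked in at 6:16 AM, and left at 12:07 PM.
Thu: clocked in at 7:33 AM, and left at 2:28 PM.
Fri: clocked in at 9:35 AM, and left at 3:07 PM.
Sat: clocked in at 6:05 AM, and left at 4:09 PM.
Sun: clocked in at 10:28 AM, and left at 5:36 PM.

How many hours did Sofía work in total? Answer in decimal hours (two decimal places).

37.78 hours

Tue: 10:33 AM–6:50 PM = 8 h 17 min; less 60 min break → 7 h 17 min
Wed: 6:16 AM–12:07 PM = 5 h 51 min; less 60 min break → 4 h 51 min
Thu: 7:33 AM–2:28 PM = 6 h 55 min; less 60 min break → 5 h 55 min
Fri: 9:35 AM–3:07 PM = 5 h 32 min; less 60 min break → 4 h 32 min
Sat: 6:05 AM–4:09 PM = 10 h 4 min; less 60 min break → 9 h 4 min
Sun: 10:28 AM–5:36 PM = 7 h 8 min; less 60 min break → 6 h 8 min
Total: 7 h 17 min + 4 h 51 min + 5 h 55 min + 4 h 32 min + 9 h 4 min + 6 h 8 min = 37 h 47 min.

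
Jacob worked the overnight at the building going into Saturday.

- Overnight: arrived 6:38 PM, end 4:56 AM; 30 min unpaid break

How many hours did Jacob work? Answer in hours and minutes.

Overnight: 6:38 PM → midnight = 5 h 22 min; midnight → 4:56 AM = 4 h 56 min; span 10 h 18 min; less 30 min break → 9 h 48 min

9 h 48 min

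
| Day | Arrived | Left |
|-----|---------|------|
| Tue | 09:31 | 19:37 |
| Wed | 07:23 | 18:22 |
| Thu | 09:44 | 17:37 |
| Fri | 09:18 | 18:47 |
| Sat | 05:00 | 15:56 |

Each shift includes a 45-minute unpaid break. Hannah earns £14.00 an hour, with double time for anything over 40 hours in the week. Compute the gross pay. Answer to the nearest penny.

Tue: 09:31–19:37 = 10 h 6 min; less 45 min break → 9 h 21 min
Wed: 07:23–18:22 = 10 h 59 min; less 45 min break → 10 h 14 min
Thu: 09:44–17:37 = 7 h 53 min; less 45 min break → 7 h 8 min
Fri: 09:18–18:47 = 9 h 29 min; less 45 min break → 8 h 44 min
Sat: 05:00–15:56 = 10 h 56 min; less 45 min break → 10 h 11 min
Total worked: 45 h 38 min = 2738 min.
Regular 40 h 0 min = 2400 min at £14.00/h; overtime 5 h 38 min = 338 min at £28.00/h.
Pay = (2400 × £14.00 + 338 × £28.00) ÷ 60 = £717.73.

£717.73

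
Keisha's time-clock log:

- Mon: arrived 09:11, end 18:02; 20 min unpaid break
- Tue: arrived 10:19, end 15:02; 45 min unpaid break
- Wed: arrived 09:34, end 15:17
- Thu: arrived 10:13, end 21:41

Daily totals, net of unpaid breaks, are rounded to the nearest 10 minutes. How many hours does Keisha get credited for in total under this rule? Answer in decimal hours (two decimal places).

29.67 hours

Mon: 09:11–18:02 = 8 h 51 min − 20 min = 8 h 31 min → rounds to 8 h 30 min
Tue: 10:19–15:02 = 4 h 43 min − 45 min = 3 h 58 min → rounds to 4 h 0 min
Wed: 09:34–15:17 = 5 h 43 min → rounds to 5 h 40 min
Thu: 10:13–21:41 = 11 h 28 min → rounds to 11 h 30 min
Total credited: 29 h 40 min.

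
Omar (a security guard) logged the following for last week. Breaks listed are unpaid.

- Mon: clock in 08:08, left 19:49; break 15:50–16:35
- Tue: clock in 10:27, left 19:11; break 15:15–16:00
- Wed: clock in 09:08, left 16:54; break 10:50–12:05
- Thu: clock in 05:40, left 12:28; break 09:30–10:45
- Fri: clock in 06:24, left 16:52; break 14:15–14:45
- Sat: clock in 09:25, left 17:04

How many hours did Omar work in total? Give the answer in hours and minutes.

Mon: 08:08–19:49 = 11 h 41 min; less 45 min break → 10 h 56 min
Tue: 10:27–19:11 = 8 h 44 min; less 45 min break → 7 h 59 min
Wed: 09:08–16:54 = 7 h 46 min; less 75 min break → 6 h 31 min
Thu: 05:40–12:28 = 6 h 48 min; less 75 min break → 5 h 33 min
Fri: 06:24–16:52 = 10 h 28 min; less 30 min break → 9 h 58 min
Sat: 09:25–17:04 = 7 h 39 min
Total: 10 h 56 min + 7 h 59 min + 6 h 31 min + 5 h 33 min + 9 h 58 min + 7 h 39 min = 48 h 36 min.

48 h 36 min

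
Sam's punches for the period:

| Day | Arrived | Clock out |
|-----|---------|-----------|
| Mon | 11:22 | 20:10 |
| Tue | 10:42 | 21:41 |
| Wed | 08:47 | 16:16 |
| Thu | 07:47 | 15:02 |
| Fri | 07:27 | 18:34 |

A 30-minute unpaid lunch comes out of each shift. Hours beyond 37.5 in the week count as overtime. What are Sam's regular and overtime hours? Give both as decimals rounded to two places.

Mon: 11:22–20:10 = 8 h 48 min; less 30 min break → 8 h 18 min
Tue: 10:42–21:41 = 10 h 59 min; less 30 min break → 10 h 29 min
Wed: 08:47–16:16 = 7 h 29 min; less 30 min break → 6 h 59 min
Thu: 07:47–15:02 = 7 h 15 min; less 30 min break → 6 h 45 min
Fri: 07:27–18:34 = 11 h 7 min; less 30 min break → 10 h 37 min
Total worked: 43 h 8 min = 43.13 h.
Threshold 37.5 h → overtime 5 h 38 min, regular 37 h 30 min.

Regular 37.50 hours, overtime 5.63 hours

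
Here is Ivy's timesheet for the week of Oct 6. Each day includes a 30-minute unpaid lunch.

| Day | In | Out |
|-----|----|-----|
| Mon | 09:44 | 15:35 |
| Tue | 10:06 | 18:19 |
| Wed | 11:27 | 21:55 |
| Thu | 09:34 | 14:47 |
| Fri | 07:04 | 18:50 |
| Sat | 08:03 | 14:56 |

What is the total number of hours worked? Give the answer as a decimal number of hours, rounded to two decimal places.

45.40 hours

Mon: 09:44–15:35 = 5 h 51 min; less 30 min break → 5 h 21 min
Tue: 10:06–18:19 = 8 h 13 min; less 30 min break → 7 h 43 min
Wed: 11:27–21:55 = 10 h 28 min; less 30 min break → 9 h 58 min
Thu: 09:34–14:47 = 5 h 13 min; less 30 min break → 4 h 43 min
Fri: 07:04–18:50 = 11 h 46 min; less 30 min break → 11 h 16 min
Sat: 08:03–14:56 = 6 h 53 min; less 30 min break → 6 h 23 min
Total: 5 h 21 min + 7 h 43 min + 9 h 58 min + 4 h 43 min + 11 h 16 min + 6 h 23 min = 45 h 24 min.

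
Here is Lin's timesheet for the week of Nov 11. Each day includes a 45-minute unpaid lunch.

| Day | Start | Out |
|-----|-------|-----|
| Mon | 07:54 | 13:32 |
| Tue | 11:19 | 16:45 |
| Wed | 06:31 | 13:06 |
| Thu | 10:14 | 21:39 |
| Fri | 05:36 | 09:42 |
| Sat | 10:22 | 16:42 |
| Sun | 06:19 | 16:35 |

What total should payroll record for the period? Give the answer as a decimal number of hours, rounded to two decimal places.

44.52 hours

Mon: 07:54–13:32 = 5 h 38 min; less 45 min break → 4 h 53 min
Tue: 11:19–16:45 = 5 h 26 min; less 45 min break → 4 h 41 min
Wed: 06:31–13:06 = 6 h 35 min; less 45 min break → 5 h 50 min
Thu: 10:14–21:39 = 11 h 25 min; less 45 min break → 10 h 40 min
Fri: 05:36–09:42 = 4 h 6 min; less 45 min break → 3 h 21 min
Sat: 10:22–16:42 = 6 h 20 min; less 45 min break → 5 h 35 min
Sun: 06:19–16:35 = 10 h 16 min; less 45 min break → 9 h 31 min
Total: 4 h 53 min + 4 h 41 min + 5 h 50 min + 10 h 40 min + 3 h 21 min + 5 h 35 min + 9 h 31 min = 44 h 31 min.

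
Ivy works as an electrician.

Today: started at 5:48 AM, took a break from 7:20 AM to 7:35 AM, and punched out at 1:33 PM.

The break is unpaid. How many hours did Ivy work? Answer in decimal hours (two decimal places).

7.50 hours

Today: 5:48 AM–1:33 PM = 7 h 45 min; less 15 min break → 7 h 30 min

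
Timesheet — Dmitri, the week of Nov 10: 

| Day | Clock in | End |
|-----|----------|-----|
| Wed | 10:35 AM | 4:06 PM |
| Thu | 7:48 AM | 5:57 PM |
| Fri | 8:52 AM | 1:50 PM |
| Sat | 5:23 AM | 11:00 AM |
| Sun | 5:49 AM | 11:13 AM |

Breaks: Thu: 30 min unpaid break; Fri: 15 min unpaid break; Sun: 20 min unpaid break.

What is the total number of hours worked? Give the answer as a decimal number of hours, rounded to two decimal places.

30.57 hours

Wed: 10:35 AM–4:06 PM = 5 h 31 min
Thu: 7:48 AM–5:57 PM = 10 h 9 min; less 30 min break → 9 h 39 min
Fri: 8:52 AM–1:50 PM = 4 h 58 min; less 15 min break → 4 h 43 min
Sat: 5:23 AM–11:00 AM = 5 h 37 min
Sun: 5:49 AM–11:13 AM = 5 h 24 min; less 20 min break → 5 h 4 min
Total: 5 h 31 min + 9 h 39 min + 4 h 43 min + 5 h 37 min + 5 h 4 min = 30 h 34 min.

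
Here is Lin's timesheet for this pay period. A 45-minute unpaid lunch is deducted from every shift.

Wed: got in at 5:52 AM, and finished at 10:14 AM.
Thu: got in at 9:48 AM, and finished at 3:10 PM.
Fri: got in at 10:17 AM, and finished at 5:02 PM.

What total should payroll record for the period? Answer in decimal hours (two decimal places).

Wed: 5:52 AM–10:14 AM = 4 h 22 min; less 45 min break → 3 h 37 min
Thu: 9:48 AM–3:10 PM = 5 h 22 min; less 45 min break → 4 h 37 min
Fri: 10:17 AM–5:02 PM = 6 h 45 min; less 45 min break → 6 h 0 min
Total: 3 h 37 min + 4 h 37 min + 6 h 0 min = 14 h 14 min.

14.23 hours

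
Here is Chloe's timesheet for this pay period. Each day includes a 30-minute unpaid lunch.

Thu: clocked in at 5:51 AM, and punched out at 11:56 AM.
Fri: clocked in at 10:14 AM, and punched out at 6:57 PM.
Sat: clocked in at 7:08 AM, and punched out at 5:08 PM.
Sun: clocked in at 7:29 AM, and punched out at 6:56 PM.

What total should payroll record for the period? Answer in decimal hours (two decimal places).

34.25 hours

Thu: 5:51 AM–11:56 AM = 6 h 5 min; less 30 min break → 5 h 35 min
Fri: 10:14 AM–6:57 PM = 8 h 43 min; less 30 min break → 8 h 13 min
Sat: 7:08 AM–5:08 PM = 10 h 0 min; less 30 min break → 9 h 30 min
Sun: 7:29 AM–6:56 PM = 11 h 27 min; less 30 min break → 10 h 57 min
Total: 5 h 35 min + 8 h 13 min + 9 h 30 min + 10 h 57 min = 34 h 15 min.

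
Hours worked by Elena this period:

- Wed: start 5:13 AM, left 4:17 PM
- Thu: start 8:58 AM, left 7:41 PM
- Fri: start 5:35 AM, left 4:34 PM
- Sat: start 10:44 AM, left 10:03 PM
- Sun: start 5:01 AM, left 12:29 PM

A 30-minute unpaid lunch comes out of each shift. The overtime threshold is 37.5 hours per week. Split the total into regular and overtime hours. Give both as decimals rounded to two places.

Wed: 5:13 AM–4:17 PM = 11 h 4 min; less 30 min break → 10 h 34 min
Thu: 8:58 AM–7:41 PM = 10 h 43 min; less 30 min break → 10 h 13 min
Fri: 5:35 AM–4:34 PM = 10 h 59 min; less 30 min break → 10 h 29 min
Sat: 10:44 AM–10:03 PM = 11 h 19 min; less 30 min break → 10 h 49 min
Sun: 5:01 AM–12:29 PM = 7 h 28 min; less 30 min break → 6 h 58 min
Total worked: 49 h 3 min = 49.05 h.
Threshold 37.5 h → overtime 11 h 33 min, regular 37 h 30 min.

Regular 37.50 hours, overtime 11.55 hours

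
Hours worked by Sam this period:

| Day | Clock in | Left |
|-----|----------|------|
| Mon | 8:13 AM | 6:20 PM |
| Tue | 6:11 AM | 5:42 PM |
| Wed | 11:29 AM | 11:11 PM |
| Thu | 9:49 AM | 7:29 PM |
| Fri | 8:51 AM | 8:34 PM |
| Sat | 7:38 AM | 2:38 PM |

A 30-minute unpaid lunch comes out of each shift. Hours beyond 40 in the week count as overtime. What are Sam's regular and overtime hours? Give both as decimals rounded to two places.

Regular 40.00 hours, overtime 18.72 hours

Mon: 8:13 AM–6:20 PM = 10 h 7 min; less 30 min break → 9 h 37 min
Tue: 6:11 AM–5:42 PM = 11 h 31 min; less 30 min break → 11 h 1 min
Wed: 11:29 AM–11:11 PM = 11 h 42 min; less 30 min break → 11 h 12 min
Thu: 9:49 AM–7:29 PM = 9 h 40 min; less 30 min break → 9 h 10 min
Fri: 8:51 AM–8:34 PM = 11 h 43 min; less 30 min break → 11 h 13 min
Sat: 7:38 AM–2:38 PM = 7 h 0 min; less 30 min break → 6 h 30 min
Total worked: 58 h 43 min = 58.72 h.
Threshold 40 h → overtime 18 h 43 min, regular 40 h 0 min.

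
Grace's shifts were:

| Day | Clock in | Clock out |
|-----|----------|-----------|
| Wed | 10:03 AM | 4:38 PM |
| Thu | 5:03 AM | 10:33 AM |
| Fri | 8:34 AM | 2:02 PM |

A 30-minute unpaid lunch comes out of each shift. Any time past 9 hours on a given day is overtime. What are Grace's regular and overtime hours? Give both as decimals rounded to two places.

Regular 16.05 hours, overtime 0.00 hours

Wed: 10:03 AM–4:38 PM = 6 h 35 min; less 30 min break → 6 h 5 min
Thu: 5:03 AM–10:33 AM = 5 h 30 min; less 30 min break → 5 h 0 min
Fri: 8:34 AM–2:02 PM = 5 h 28 min; less 30 min break → 4 h 58 min
Wed reg 6 h 5 min / OT 0 h 0 min; Thu reg 5 h 0 min / OT 0 h 0 min; Fri reg 4 h 58 min / OT 0 h 0 min.
Totals: regular 16 h 3 min, overtime 0 h 0 min.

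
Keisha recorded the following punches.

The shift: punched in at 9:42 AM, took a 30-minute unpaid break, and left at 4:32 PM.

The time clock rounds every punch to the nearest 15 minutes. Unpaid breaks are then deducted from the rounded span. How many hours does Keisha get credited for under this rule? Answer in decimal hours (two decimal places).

The shift: in 9:42 AM→9:45 AM, out 4:32 PM→4:30 PM; 6 h 45 min − 30 min = 6 h 15 min

6.25 hours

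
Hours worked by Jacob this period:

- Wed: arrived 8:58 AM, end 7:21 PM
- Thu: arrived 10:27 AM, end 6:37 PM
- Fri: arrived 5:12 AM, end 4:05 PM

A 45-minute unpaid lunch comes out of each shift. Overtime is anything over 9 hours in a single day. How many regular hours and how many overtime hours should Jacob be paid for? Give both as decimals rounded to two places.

Regular 25.42 hours, overtime 1.77 hours

Wed: 8:58 AM–7:21 PM = 10 h 23 min; less 45 min break → 9 h 38 min
Thu: 10:27 AM–6:37 PM = 8 h 10 min; less 45 min break → 7 h 25 min
Fri: 5:12 AM–4:05 PM = 10 h 53 min; less 45 min break → 10 h 8 min
Wed reg 9 h 0 min / OT 0 h 38 min; Thu reg 7 h 25 min / OT 0 h 0 min; Fri reg 9 h 0 min / OT 1 h 8 min.
Totals: regular 25 h 25 min, overtime 1 h 46 min.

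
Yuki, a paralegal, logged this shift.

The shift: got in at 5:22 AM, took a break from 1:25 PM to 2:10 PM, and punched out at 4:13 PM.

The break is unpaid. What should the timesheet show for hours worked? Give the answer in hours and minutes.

10 h 6 min

The shift: 5:22 AM–4:13 PM = 10 h 51 min; less 45 min break → 10 h 6 min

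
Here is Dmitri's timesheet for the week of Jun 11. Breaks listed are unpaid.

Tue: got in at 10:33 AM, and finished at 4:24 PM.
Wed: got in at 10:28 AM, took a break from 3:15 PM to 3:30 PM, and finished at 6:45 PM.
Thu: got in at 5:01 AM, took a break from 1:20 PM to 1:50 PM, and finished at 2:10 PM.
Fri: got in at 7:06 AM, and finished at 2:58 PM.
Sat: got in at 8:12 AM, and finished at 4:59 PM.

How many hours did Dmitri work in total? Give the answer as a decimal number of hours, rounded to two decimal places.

Tue: 10:33 AM–4:24 PM = 5 h 51 min
Wed: 10:28 AM–6:45 PM = 8 h 17 min; less 15 min break → 8 h 2 min
Thu: 5:01 AM–2:10 PM = 9 h 9 min; less 30 min break → 8 h 39 min
Fri: 7:06 AM–2:58 PM = 7 h 52 min
Sat: 8:12 AM–4:59 PM = 8 h 47 min
Total: 5 h 51 min + 8 h 2 min + 8 h 39 min + 7 h 52 min + 8 h 47 min = 39 h 11 min.

39.18 hours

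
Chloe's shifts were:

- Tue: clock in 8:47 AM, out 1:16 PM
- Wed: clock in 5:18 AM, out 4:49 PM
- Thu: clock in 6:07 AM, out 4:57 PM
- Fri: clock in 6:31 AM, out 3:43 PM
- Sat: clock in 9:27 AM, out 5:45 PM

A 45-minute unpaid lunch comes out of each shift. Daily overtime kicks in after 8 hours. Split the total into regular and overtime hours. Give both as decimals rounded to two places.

Regular 35.28 hours, overtime 5.30 hours

Tue: 8:47 AM–1:16 PM = 4 h 29 min; less 45 min break → 3 h 44 min
Wed: 5:18 AM–4:49 PM = 11 h 31 min; less 45 min break → 10 h 46 min
Thu: 6:07 AM–4:57 PM = 10 h 50 min; less 45 min break → 10 h 5 min
Fri: 6:31 AM–3:43 PM = 9 h 12 min; less 45 min break → 8 h 27 min
Sat: 9:27 AM–5:45 PM = 8 h 18 min; less 45 min break → 7 h 33 min
Tue reg 3 h 44 min / OT 0 h 0 min; Wed reg 8 h 0 min / OT 2 h 46 min; Thu reg 8 h 0 min / OT 2 h 5 min; Fri reg 8 h 0 min / OT 0 h 27 min; Sat reg 7 h 33 min / OT 0 h 0 min.
Totals: regular 35 h 17 min, overtime 5 h 18 min.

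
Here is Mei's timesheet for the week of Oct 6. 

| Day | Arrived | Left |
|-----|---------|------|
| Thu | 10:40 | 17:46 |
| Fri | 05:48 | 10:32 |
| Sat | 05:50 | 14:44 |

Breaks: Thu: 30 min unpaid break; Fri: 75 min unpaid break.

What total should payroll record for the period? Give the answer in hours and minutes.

18 h 59 min

Thu: 10:40–17:46 = 7 h 6 min; less 30 min break → 6 h 36 min
Fri: 05:48–10:32 = 4 h 44 min; less 75 min break → 3 h 29 min
Sat: 05:50–14:44 = 8 h 54 min
Total: 6 h 36 min + 3 h 29 min + 8 h 54 min = 18 h 59 min.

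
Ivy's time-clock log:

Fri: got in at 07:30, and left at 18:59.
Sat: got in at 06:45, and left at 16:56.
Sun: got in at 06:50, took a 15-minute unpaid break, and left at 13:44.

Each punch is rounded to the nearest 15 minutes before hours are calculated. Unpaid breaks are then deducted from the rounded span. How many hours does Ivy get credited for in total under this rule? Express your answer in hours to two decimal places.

28.50 hours

Fri: in 07:30→07:30, out 18:59→19:00; 11 h 30 min
Sat: in 06:45→06:45, out 16:56→17:00; 10 h 15 min
Sun: in 06:50→06:45, out 13:44→13:45; 7 h 0 min − 15 min = 6 h 45 min
Total credited: 28 h 30 min.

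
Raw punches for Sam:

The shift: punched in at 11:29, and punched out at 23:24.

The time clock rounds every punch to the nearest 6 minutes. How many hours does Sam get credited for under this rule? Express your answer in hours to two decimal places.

The shift: in 11:29→11:30, out 23:24→23:24; 11 h 54 min

11.90 hours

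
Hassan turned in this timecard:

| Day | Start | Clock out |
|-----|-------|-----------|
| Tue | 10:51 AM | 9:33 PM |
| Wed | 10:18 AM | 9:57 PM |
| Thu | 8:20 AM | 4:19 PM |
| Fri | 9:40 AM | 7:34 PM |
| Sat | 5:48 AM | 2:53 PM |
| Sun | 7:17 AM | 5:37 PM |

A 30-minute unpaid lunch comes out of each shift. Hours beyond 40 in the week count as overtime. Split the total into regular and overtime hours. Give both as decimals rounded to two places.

Regular 40.00 hours, overtime 16.65 hours

Tue: 10:51 AM–9:33 PM = 10 h 42 min; less 30 min break → 10 h 12 min
Wed: 10:18 AM–9:57 PM = 11 h 39 min; less 30 min break → 11 h 9 min
Thu: 8:20 AM–4:19 PM = 7 h 59 min; less 30 min break → 7 h 29 min
Fri: 9:40 AM–7:34 PM = 9 h 54 min; less 30 min break → 9 h 24 min
Sat: 5:48 AM–2:53 PM = 9 h 5 min; less 30 min break → 8 h 35 min
Sun: 7:17 AM–5:37 PM = 10 h 20 min; less 30 min break → 9 h 50 min
Total worked: 56 h 39 min = 56.65 h.
Threshold 40 h → overtime 16 h 39 min, regular 40 h 0 min.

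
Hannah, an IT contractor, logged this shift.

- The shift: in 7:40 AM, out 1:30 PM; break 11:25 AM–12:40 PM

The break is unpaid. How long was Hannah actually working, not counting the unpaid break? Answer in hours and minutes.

The shift: 7:40 AM–1:30 PM = 5 h 50 min; less 75 min break → 4 h 35 min

4 h 35 min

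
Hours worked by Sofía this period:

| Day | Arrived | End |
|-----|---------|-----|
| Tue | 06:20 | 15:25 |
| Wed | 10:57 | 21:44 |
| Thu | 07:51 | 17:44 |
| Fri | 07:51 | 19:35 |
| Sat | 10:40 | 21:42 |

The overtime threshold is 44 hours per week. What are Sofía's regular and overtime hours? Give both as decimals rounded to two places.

Regular 44.00 hours, overtime 8.52 hours

Tue: 06:20–15:25 = 9 h 5 min
Wed: 10:57–21:44 = 10 h 47 min
Thu: 07:51–17:44 = 9 h 53 min
Fri: 07:51–19:35 = 11 h 44 min
Sat: 10:40–21:42 = 11 h 2 min
Total worked: 52 h 31 min = 52.52 h.
Threshold 44 h → overtime 8 h 31 min, regular 44 h 0 min.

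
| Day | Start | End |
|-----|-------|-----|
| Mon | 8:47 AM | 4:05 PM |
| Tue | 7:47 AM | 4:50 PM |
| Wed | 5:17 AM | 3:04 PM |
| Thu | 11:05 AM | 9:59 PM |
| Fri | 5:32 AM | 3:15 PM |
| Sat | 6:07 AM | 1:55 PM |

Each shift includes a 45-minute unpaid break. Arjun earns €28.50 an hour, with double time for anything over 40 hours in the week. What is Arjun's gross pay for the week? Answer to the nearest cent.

€1712.85

Mon: 8:47 AM–4:05 PM = 7 h 18 min; less 45 min break → 6 h 33 min
Tue: 7:47 AM–4:50 PM = 9 h 3 min; less 45 min break → 8 h 18 min
Wed: 5:17 AM–3:04 PM = 9 h 47 min; less 45 min break → 9 h 2 min
Thu: 11:05 AM–9:59 PM = 10 h 54 min; less 45 min break → 10 h 9 min
Fri: 5:32 AM–3:15 PM = 9 h 43 min; less 45 min break → 8 h 58 min
Sat: 6:07 AM–1:55 PM = 7 h 48 min; less 45 min break → 7 h 3 min
Total worked: 50 h 3 min = 3003 min.
Regular 40 h 0 min = 2400 min at €28.50/h; overtime 10 h 3 min = 603 min at €57.00/h.
Pay = (2400 × €28.50 + 603 × €57.00) ÷ 60 = €1712.85.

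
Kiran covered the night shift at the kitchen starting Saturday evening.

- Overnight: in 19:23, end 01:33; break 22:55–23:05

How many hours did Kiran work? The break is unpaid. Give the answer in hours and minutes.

Overnight: 19:23 → midnight = 4 h 37 min; midnight → 01:33 = 1 h 33 min; span 6 h 10 min; less 10 min break → 6 h 0 min

6 h 0 min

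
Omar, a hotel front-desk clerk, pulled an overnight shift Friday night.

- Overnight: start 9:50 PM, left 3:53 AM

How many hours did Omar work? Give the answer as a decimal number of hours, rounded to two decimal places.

Overnight: 9:50 PM → midnight = 2 h 10 min; midnight → 3:53 AM = 3 h 53 min; span 6 h 3 min

6.05 hours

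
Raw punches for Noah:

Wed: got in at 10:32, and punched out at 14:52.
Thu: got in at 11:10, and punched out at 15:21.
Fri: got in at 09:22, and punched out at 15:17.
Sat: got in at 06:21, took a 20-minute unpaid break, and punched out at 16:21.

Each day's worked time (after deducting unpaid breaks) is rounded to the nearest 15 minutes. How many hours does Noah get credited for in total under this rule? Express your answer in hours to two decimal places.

Wed: 10:32–14:52 = 4 h 20 min → rounds to 4 h 15 min
Thu: 11:10–15:21 = 4 h 11 min → rounds to 4 h 15 min
Fri: 09:22–15:17 = 5 h 55 min → rounds to 6 h 0 min
Sat: 06:21–16:21 = 10 h 0 min − 20 min = 9 h 40 min → rounds to 9 h 45 min
Total credited: 24 h 15 min.

24.25 hours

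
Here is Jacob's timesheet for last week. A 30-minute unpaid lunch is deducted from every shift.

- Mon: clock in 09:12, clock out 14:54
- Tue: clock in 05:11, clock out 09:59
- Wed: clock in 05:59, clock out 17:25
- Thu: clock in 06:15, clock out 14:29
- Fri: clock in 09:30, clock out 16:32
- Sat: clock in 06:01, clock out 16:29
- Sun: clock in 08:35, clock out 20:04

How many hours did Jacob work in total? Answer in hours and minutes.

55 h 39 min

Mon: 09:12–14:54 = 5 h 42 min; less 30 min break → 5 h 12 min
Tue: 05:11–09:59 = 4 h 48 min; less 30 min break → 4 h 18 min
Wed: 05:59–17:25 = 11 h 26 min; less 30 min break → 10 h 56 min
Thu: 06:15–14:29 = 8 h 14 min; less 30 min break → 7 h 44 min
Fri: 09:30–16:32 = 7 h 2 min; less 30 min break → 6 h 32 min
Sat: 06:01–16:29 = 10 h 28 min; less 30 min break → 9 h 58 min
Sun: 08:35–20:04 = 11 h 29 min; less 30 min break → 10 h 59 min
Total: 5 h 12 min + 4 h 18 min + 10 h 56 min + 7 h 44 min + 6 h 32 min + 9 h 58 min + 10 h 59 min = 55 h 39 min.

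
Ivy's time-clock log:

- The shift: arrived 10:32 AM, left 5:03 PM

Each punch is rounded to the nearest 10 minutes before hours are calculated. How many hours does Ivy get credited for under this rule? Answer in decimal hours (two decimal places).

6.50 hours

The shift: in 10:32 AM→10:30 AM, out 5:03 PM→5:00 PM; 6 h 30 min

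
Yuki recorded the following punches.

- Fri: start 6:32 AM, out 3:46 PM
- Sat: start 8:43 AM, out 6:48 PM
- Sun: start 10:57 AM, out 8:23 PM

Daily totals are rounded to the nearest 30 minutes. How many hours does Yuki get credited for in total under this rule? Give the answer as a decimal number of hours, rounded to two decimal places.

28.50 hours

Fri: 6:32 AM–3:46 PM = 9 h 14 min → rounds to 9 h 0 min
Sat: 8:43 AM–6:48 PM = 10 h 5 min → rounds to 10 h 0 min
Sun: 10:57 AM–8:23 PM = 9 h 26 min → rounds to 9 h 30 min
Total credited: 28 h 30 min.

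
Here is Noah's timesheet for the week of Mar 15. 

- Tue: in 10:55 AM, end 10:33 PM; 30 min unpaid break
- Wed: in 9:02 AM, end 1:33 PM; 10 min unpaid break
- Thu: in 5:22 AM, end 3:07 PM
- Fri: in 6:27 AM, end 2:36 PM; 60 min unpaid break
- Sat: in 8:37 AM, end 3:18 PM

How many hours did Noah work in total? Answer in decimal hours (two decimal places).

Tue: 10:55 AM–10:33 PM = 11 h 38 min; less 30 min break → 11 h 8 min
Wed: 9:02 AM–1:33 PM = 4 h 31 min; less 10 min break → 4 h 21 min
Thu: 5:22 AM–3:07 PM = 9 h 45 min
Fri: 6:27 AM–2:36 PM = 8 h 9 min; less 60 min break → 7 h 9 min
Sat: 8:37 AM–3:18 PM = 6 h 41 min
Total: 11 h 8 min + 4 h 21 min + 9 h 45 min + 7 h 9 min + 6 h 41 min = 39 h 4 min.

39.07 hours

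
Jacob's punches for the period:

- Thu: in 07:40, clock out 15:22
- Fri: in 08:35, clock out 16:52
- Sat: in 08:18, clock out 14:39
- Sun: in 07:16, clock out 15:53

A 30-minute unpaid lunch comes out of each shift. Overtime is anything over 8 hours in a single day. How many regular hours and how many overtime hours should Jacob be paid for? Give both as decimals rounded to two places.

Thu: 07:40–15:22 = 7 h 42 min; less 30 min break → 7 h 12 min
Fri: 08:35–16:52 = 8 h 17 min; less 30 min break → 7 h 47 min
Sat: 08:18–14:39 = 6 h 21 min; less 30 min break → 5 h 51 min
Sun: 07:16–15:53 = 8 h 37 min; less 30 min break → 8 h 7 min
Thu reg 7 h 12 min / OT 0 h 0 min; Fri reg 7 h 47 min / OT 0 h 0 min; Sat reg 5 h 51 min / OT 0 h 0 min; Sun reg 8 h 0 min / OT 0 h 7 min.
Totals: regular 28 h 50 min, overtime 0 h 7 min.

Regular 28.83 hours, overtime 0.12 hours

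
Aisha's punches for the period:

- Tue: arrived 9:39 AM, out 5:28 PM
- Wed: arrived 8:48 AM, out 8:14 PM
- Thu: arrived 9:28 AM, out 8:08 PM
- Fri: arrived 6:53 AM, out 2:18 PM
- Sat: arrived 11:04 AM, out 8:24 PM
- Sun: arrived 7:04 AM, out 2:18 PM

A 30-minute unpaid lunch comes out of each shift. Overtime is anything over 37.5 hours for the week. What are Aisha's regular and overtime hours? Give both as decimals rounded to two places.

Tue: 9:39 AM–5:28 PM = 7 h 49 min; less 30 min break → 7 h 19 min
Wed: 8:48 AM–8:14 PM = 11 h 26 min; less 30 min break → 10 h 56 min
Thu: 9:28 AM–8:08 PM = 10 h 40 min; less 30 min break → 10 h 10 min
Fri: 6:53 AM–2:18 PM = 7 h 25 min; less 30 min break → 6 h 55 min
Sat: 11:04 AM–8:24 PM = 9 h 20 min; less 30 min break → 8 h 50 min
Sun: 7:04 AM–2:18 PM = 7 h 14 min; less 30 min break → 6 h 44 min
Total worked: 50 h 54 min = 50.90 h.
Threshold 37.5 h → overtime 13 h 24 min, regular 37 h 30 min.

Regular 37.50 hours, overtime 13.40 hours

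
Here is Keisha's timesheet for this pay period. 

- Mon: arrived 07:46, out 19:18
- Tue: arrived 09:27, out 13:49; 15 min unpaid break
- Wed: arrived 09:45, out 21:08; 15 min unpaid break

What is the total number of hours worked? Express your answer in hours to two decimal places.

Mon: 07:46–19:18 = 11 h 32 min
Tue: 09:27–13:49 = 4 h 22 min; less 15 min break → 4 h 7 min
Wed: 09:45–21:08 = 11 h 23 min; less 15 min break → 11 h 8 min
Total: 11 h 32 min + 4 h 7 min + 11 h 8 min = 26 h 47 min.

26.78 hours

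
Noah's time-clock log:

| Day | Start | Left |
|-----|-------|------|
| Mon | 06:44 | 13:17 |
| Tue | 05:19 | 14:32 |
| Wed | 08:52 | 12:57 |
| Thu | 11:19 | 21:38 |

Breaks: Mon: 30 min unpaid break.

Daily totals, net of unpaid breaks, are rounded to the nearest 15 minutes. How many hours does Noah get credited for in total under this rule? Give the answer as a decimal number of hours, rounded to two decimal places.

Mon: 06:44–13:17 = 6 h 33 min − 30 min = 6 h 3 min → rounds to 6 h 0 min
Tue: 05:19–14:32 = 9 h 13 min → rounds to 9 h 15 min
Wed: 08:52–12:57 = 4 h 5 min → rounds to 4 h 0 min
Thu: 11:19–21:38 = 10 h 19 min → rounds to 10 h 15 min
Total credited: 29 h 30 min.

29.50 hours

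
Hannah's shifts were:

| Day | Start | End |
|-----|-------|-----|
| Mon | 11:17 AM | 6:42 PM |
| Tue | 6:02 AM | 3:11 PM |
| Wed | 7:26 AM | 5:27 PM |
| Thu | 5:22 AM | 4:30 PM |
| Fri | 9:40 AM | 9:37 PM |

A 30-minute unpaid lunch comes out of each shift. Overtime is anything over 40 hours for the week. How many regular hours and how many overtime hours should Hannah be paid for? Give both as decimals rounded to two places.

Regular 40.00 hours, overtime 7.17 hours

Mon: 11:17 AM–6:42 PM = 7 h 25 min; less 30 min break → 6 h 55 min
Tue: 6:02 AM–3:11 PM = 9 h 9 min; less 30 min break → 8 h 39 min
Wed: 7:26 AM–5:27 PM = 10 h 1 min; less 30 min break → 9 h 31 min
Thu: 5:22 AM–4:30 PM = 11 h 8 min; less 30 min break → 10 h 38 min
Fri: 9:40 AM–9:37 PM = 11 h 57 min; less 30 min break → 11 h 27 min
Total worked: 47 h 10 min = 47.17 h.
Threshold 40 h → overtime 7 h 10 min, regular 40 h 0 min.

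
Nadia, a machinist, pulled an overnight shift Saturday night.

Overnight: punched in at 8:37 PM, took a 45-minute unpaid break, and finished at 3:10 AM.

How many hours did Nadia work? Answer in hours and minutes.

Overnight: 8:37 PM → midnight = 3 h 23 min; midnight → 3:10 AM = 3 h 10 min; span 6 h 33 min; less 45 min break → 5 h 48 min

5 h 48 min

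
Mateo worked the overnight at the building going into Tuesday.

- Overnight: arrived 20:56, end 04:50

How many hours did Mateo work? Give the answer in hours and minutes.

Overnight: 20:56 → midnight = 3 h 4 min; midnight → 04:50 = 4 h 50 min; span 7 h 54 min

7 h 54 min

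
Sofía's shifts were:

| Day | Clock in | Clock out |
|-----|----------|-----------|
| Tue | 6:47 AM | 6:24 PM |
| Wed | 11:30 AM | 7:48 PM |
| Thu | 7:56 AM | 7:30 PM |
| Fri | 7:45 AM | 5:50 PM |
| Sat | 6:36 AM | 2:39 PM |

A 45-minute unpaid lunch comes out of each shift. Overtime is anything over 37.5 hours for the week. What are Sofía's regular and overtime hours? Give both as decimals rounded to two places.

Tue: 6:47 AM–6:24 PM = 11 h 37 min; less 45 min break → 10 h 52 min
Wed: 11:30 AM–7:48 PM = 8 h 18 min; less 45 min break → 7 h 33 min
Thu: 7:56 AM–7:30 PM = 11 h 34 min; less 45 min break → 10 h 49 min
Fri: 7:45 AM–5:50 PM = 10 h 5 min; less 45 min break → 9 h 20 min
Sat: 6:36 AM–2:39 PM = 8 h 3 min; less 45 min break → 7 h 18 min
Total worked: 45 h 52 min = 45.87 h.
Threshold 37.5 h → overtime 8 h 22 min, regular 37 h 30 min.

Regular 37.50 hours, overtime 8.37 hours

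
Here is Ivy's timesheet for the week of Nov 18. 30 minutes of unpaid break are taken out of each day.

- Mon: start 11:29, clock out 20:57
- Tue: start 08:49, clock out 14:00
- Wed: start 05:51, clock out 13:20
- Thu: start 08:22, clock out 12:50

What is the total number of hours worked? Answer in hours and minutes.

24 h 36 min

Mon: 11:29–20:57 = 9 h 28 min; less 30 min break → 8 h 58 min
Tue: 08:49–14:00 = 5 h 11 min; less 30 min break → 4 h 41 min
Wed: 05:51–13:20 = 7 h 29 min; less 30 min break → 6 h 59 min
Thu: 08:22–12:50 = 4 h 28 min; less 30 min break → 3 h 58 min
Total: 8 h 58 min + 4 h 41 min + 6 h 59 min + 3 h 58 min = 24 h 36 min.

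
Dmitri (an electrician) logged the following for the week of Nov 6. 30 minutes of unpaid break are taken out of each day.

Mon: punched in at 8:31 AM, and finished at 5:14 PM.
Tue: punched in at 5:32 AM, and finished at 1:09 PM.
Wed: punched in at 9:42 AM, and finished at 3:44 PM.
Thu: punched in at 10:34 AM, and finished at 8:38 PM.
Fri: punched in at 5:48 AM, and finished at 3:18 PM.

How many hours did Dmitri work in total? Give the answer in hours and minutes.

Mon: 8:31 AM–5:14 PM = 8 h 43 min; less 30 min break → 8 h 13 min
Tue: 5:32 AM–1:09 PM = 7 h 37 min; less 30 min break → 7 h 7 min
Wed: 9:42 AM–3:44 PM = 6 h 2 min; less 30 min break → 5 h 32 min
Thu: 10:34 AM–8:38 PM = 10 h 4 min; less 30 min break → 9 h 34 min
Fri: 5:48 AM–3:18 PM = 9 h 30 min; less 30 min break → 9 h 0 min
Total: 8 h 13 min + 7 h 7 min + 5 h 32 min + 9 h 34 min + 9 h 0 min = 39 h 26 min.

39 h 26 min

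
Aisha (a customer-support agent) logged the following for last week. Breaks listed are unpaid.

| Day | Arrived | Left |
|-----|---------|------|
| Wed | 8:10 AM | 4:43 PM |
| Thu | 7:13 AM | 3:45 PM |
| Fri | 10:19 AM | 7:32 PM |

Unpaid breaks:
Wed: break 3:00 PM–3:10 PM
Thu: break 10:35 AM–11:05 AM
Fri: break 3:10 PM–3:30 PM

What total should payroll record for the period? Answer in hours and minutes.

25 h 18 min

Wed: 8:10 AM–4:43 PM = 8 h 33 min; less 10 min break → 8 h 23 min
Thu: 7:13 AM–3:45 PM = 8 h 32 min; less 30 min break → 8 h 2 min
Fri: 10:19 AM–7:32 PM = 9 h 13 min; less 20 min break → 8 h 53 min
Total: 8 h 23 min + 8 h 2 min + 8 h 53 min = 25 h 18 min.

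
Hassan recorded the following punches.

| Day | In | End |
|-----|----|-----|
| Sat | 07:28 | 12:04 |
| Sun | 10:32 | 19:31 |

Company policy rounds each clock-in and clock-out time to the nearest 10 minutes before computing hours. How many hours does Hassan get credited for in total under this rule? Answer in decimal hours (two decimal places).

13.50 hours

Sat: in 07:28→07:30, out 12:04→12:00; 4 h 30 min
Sun: in 10:32→10:30, out 19:31→19:30; 9 h 0 min
Total credited: 13 h 30 min.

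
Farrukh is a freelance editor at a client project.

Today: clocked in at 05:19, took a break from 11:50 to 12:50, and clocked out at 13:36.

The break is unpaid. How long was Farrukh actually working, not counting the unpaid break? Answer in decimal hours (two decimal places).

Today: 05:19–13:36 = 8 h 17 min; less 60 min break → 7 h 17 min

7.28 hours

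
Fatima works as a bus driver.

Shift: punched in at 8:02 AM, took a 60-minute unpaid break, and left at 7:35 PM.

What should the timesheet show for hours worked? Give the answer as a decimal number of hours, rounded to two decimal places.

10.55 hours

Shift: 8:02 AM–7:35 PM = 11 h 33 min; less 60 min break → 10 h 33 min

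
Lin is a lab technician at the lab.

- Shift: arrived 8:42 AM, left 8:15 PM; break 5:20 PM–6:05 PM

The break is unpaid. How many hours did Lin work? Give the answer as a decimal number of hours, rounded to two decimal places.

Shift: 8:42 AM–8:15 PM = 11 h 33 min; less 45 min break → 10 h 48 min

10.80 hours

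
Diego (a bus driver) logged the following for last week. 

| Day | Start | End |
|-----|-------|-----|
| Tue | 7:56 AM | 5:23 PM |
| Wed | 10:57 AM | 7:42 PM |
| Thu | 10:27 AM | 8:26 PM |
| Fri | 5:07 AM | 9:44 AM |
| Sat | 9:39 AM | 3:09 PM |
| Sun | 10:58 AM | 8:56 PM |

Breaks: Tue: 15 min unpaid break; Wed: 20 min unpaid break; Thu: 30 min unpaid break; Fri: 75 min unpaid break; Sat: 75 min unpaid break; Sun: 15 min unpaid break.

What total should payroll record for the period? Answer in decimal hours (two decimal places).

44.43 hours

Tue: 7:56 AM–5:23 PM = 9 h 27 min; less 15 min break → 9 h 12 min
Wed: 10:57 AM–7:42 PM = 8 h 45 min; less 20 min break → 8 h 25 min
Thu: 10:27 AM–8:26 PM = 9 h 59 min; less 30 min break → 9 h 29 min
Fri: 5:07 AM–9:44 AM = 4 h 37 min; less 75 min break → 3 h 22 min
Sat: 9:39 AM–3:09 PM = 5 h 30 min; less 75 min break → 4 h 15 min
Sun: 10:58 AM–8:56 PM = 9 h 58 min; less 15 min break → 9 h 43 min
Total: 9 h 12 min + 8 h 25 min + 9 h 29 min + 3 h 22 min + 4 h 15 min + 9 h 43 min = 44 h 26 min.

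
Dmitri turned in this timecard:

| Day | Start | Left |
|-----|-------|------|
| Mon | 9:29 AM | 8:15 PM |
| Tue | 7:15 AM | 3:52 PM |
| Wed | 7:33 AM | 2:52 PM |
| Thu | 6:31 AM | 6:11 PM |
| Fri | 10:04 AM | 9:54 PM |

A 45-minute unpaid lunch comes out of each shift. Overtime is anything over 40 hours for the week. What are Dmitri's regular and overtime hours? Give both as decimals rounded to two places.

Regular 40.00 hours, overtime 6.45 hours

Mon: 9:29 AM–8:15 PM = 10 h 46 min; less 45 min break → 10 h 1 min
Tue: 7:15 AM–3:52 PM = 8 h 37 min; less 45 min break → 7 h 52 min
Wed: 7:33 AM–2:52 PM = 7 h 19 min; less 45 min break → 6 h 34 min
Thu: 6:31 AM–6:11 PM = 11 h 40 min; less 45 min break → 10 h 55 min
Fri: 10:04 AM–9:54 PM = 11 h 50 min; less 45 min break → 11 h 5 min
Total worked: 46 h 27 min = 46.45 h.
Threshold 40 h → overtime 6 h 27 min, regular 40 h 0 min.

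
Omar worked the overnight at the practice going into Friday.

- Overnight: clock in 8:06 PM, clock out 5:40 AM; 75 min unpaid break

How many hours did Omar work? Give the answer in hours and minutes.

Overnight: 8:06 PM → midnight = 3 h 54 min; midnight → 5:40 AM = 5 h 40 min; span 9 h 34 min; less 75 min break → 8 h 19 min

8 h 19 min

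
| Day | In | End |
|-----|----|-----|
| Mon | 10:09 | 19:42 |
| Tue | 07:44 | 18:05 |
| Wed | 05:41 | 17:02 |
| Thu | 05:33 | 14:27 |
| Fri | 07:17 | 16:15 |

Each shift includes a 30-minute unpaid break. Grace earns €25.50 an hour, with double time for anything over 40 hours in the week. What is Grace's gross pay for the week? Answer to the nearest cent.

Mon: 10:09–19:42 = 9 h 33 min; less 30 min break → 9 h 3 min
Tue: 07:44–18:05 = 10 h 21 min; less 30 min break → 9 h 51 min
Wed: 05:41–17:02 = 11 h 21 min; less 30 min break → 10 h 51 min
Thu: 05:33–14:27 = 8 h 54 min; less 30 min break → 8 h 24 min
Fri: 07:17–16:15 = 8 h 58 min; less 30 min break → 8 h 28 min
Total worked: 46 h 37 min = 2797 min.
Regular 40 h 0 min = 2400 min at €25.50/h; overtime 6 h 37 min = 397 min at €51.00/h.
Pay = (2400 × €25.50 + 397 × €51.00) ÷ 60 = €1357.45.

€1357.45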